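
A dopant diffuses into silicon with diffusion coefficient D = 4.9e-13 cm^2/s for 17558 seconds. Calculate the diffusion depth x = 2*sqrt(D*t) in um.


Step 1: Compute D*t = 4.9e-13 * 17558 = 8.60342e-09 cm^2
Step 2: sqrt(D*t) = 9.27546e-05 cm
Step 3: x = 2 * 9.27546e-05 cm = 1.855092e-04 cm
Step 4: Convert to um (1 cm = 1e4 um): x = 1.855 um


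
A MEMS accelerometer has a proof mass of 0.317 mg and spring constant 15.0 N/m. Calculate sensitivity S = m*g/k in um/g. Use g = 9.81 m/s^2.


Step 1: Convert mass: m = 0.317 mg = 3.17e-07 kg
Step 2: S = m * g / k = 3.17e-07 * 9.81 / 15.0
Step 3: S = 2.07e-07 m/g
Step 4: Convert to um/g: S = 0.207 um/g


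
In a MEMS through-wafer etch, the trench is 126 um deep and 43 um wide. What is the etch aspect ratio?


Step 1: AR = depth / width
Step 2: AR = 126 / 43
AR = 2.9


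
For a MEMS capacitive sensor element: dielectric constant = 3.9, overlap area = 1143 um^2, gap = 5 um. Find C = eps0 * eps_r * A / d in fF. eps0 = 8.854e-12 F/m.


Step 1: Convert area to m^2: A = 1143e-12 m^2
Step 2: Convert gap to m: d = 5e-6 m
Step 3: C = eps0 * eps_r * A / d
C = 8.854e-12 * 3.9 * 1143e-12 / 5e-6
Step 4: Convert to fF (multiply by 1e15).
C = 7.89 fF


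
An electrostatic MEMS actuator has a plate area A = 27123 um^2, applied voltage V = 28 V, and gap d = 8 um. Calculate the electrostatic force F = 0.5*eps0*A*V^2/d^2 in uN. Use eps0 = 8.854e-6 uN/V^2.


Step 1: Identify parameters.
eps0 = 8.854e-6 uN/V^2, A = 27123 um^2, V = 28 V, d = 8 um
Step 2: Compute V^2 = 28^2 = 784
Step 3: Compute d^2 = 8^2 = 64
Step 4: F = 0.5 * 8.854e-6 * 27123 * 784 / 64
F = 1.471 uN


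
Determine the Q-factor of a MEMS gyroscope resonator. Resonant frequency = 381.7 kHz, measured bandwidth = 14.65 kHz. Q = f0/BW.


Step 1: Q = f0 / bandwidth
Step 2: Q = 381.7 / 14.65
Q = 26.1


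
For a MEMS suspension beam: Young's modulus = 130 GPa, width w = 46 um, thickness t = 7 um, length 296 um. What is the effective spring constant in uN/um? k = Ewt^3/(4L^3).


Step 1: Convert E to consistent units (1 GPa = 1000 uN/um^2).
E = 130 GPa = 130000 uN/um^2
Step 2: Compute t^3 = 7^3 = 343
Step 3: Compute L^3 = 296^3 = 25934336
Step 4: k = 130000 * 46 * 343 / (4 * 25934336)
k = 19.7724 uN/um


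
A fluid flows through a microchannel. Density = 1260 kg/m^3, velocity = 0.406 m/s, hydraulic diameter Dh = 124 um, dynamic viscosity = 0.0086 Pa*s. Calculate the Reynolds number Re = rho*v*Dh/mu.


Step 1: Convert Dh to meters: Dh = 124e-6 m
Step 2: Re = rho * v * Dh / mu
Re = 1260 * 0.406 * 124e-6 / 0.0086
Re = 7.376


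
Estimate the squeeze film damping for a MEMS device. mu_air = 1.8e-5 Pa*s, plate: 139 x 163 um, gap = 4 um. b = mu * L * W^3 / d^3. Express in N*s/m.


Step 1: Convert to SI.
L = 139e-6 m, W = 163e-6 m, d = 4e-6 m
Step 2: W^3 = (163e-6)^3 = 4.33e-12 m^3
Step 3: d^3 = (4e-6)^3 = 6.40e-17 m^3
Step 4: b = 1.8e-5 * 139e-6 * 4.33e-12 / 6.40e-17
b = 1.69e-04 N*s/m


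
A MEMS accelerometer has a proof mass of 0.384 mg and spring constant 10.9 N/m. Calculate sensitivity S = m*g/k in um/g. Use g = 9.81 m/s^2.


Step 1: Convert mass: m = 0.384 mg = 3.84e-07 kg
Step 2: S = m * g / k = 3.84e-07 * 9.81 / 10.9
Step 3: S = 3.46e-07 m/g
Step 4: Convert to um/g: S = 0.346 um/g


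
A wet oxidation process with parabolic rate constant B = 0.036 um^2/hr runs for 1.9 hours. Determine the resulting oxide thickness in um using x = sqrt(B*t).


Step 1: Compute B*t = 0.036 * 1.9 = 0.0684
Step 2: x = sqrt(0.0684)
x = 0.262 um


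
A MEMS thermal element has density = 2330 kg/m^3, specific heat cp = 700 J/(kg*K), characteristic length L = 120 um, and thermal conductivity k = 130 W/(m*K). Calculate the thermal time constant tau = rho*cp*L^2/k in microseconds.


Step 1: Convert L to m: L = 120e-6 m
Step 2: L^2 = (120e-6)^2 = 1.44e-08 m^2
Step 3: tau = 2330 * 700 * 1.44e-08 / 130 = 1.8066462e-04 s
Step 4: Convert to microseconds (multiply by 1e6).
tau = 180.665 us


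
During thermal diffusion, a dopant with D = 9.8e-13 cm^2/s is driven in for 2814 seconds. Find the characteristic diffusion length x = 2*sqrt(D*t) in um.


Step 1: Compute D*t = 9.8e-13 * 2814 = 2.75772e-09 cm^2
Step 2: sqrt(D*t) = 5.2514e-05 cm
Step 3: x = 2 * 5.2514e-05 cm = 1.05028e-04 cm
Step 4: Convert to um (1 cm = 1e4 um): x = 1.05 um


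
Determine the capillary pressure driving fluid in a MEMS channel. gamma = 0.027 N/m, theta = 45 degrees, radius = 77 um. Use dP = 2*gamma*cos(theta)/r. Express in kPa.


Step 1: cos(45 deg) = 0.7071
Step 2: Convert r to m: r = 77e-6 m
Step 3: dP = 2 * 0.027 * 0.7071 / 77e-6 = 495.9 Pa
Step 4: Convert Pa to kPa (divide by 1000).
dP = 0.5 kPa


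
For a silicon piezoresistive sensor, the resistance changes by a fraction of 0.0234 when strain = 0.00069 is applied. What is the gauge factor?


Step 1: Identify values.
dR/R = 0.0234, strain = 0.00069
Step 2: GF = (dR/R) / strain = 0.0234 / 0.00069
GF = 33.9


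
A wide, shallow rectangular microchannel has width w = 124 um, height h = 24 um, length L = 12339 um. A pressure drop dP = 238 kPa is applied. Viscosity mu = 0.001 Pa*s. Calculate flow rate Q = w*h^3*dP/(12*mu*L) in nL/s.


Step 1: Convert all dimensions to SI (meters).
w = 124e-6 m, h = 24e-6 m, L = 12339e-6 m, dP = 238e3 Pa
Step 2: Q = w * h^3 * dP / (12 * mu * L)
Q = 124e-6 * (24e-6)^3 * 238e3 / (12 * 0.001 * 12339e-6) = 2.75531437e-09 m^3/s
Step 3: Convert Q from m^3/s to nL/s (1 m^3 = 1e12 nL, so multiply by 1e12).
Q = 2755.314 nL/s


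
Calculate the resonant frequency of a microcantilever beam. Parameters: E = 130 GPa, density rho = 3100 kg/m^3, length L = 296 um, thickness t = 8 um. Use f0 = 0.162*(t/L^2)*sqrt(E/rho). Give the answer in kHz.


Step 1: Convert units to SI.
t_SI = 8e-6 m, L_SI = 296e-6 m
Step 2: Calculate sqrt(E/rho).
sqrt(130e9 / 3100) = 6475.76 m/s
Step 3: Compute f0.
f0 = 0.162 * 8e-6 / (296e-6)^2 * 6475.76 = 95788.3 Hz = 95.79 kHz


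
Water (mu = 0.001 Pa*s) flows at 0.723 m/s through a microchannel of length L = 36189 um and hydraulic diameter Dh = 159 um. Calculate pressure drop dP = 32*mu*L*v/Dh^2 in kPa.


Step 1: Convert to SI: L = 36189e-6 m, Dh = 159e-6 m
Step 2: dP = 32 * 0.001 * 36189e-6 * 0.723 / (159e-6)^2
Step 3: dP = 33118.50 Pa
Step 4: Convert to kPa: dP = 33.12 kPa


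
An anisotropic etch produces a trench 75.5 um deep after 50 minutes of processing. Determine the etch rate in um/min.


Step 1: Etch rate = depth / time
Step 2: rate = 75.5 / 50
rate = 1.51 um/min


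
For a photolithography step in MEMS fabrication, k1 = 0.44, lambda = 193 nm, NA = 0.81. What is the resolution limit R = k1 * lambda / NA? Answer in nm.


Step 1: Identify values: k1 = 0.44, lambda = 193 nm, NA = 0.81
Step 2: R = k1 * lambda / NA
R = 0.44 * 193 / 0.81
R = 104.8 nm


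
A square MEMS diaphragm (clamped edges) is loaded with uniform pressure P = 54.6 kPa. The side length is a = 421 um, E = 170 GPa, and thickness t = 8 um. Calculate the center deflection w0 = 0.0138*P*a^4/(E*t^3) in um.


Step 1: Convert pressure to compatible units (E is in GPa, so P in GPa).
P = 54.6 kPa = 54.6e-6 GPa
Step 2: Compute numerator: 0.0138 * P * a^4.
a^4 = 421^4 = 31414372081
numerator = 0.0138 * 54.6e-6 * 31414372081 = 2.36701e+04
Step 3: Compute denominator: E * t^3 = 170 * 8^3 = 87040
Step 4: w0 = numerator / denominator = 2.36701e+04 / 87040 = 0.2719 um


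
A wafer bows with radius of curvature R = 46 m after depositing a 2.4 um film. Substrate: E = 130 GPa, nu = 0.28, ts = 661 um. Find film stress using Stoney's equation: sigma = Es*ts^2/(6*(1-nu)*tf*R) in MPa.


Step 1: Compute numerator: Es * ts^2 = 130 * 661^2 = 56799730 (GPa*um^2)
Step 2: Compute denominator (R in um): 6*(1-nu)*tf*R = 6*0.72*2.4*46e6 = 476928000.0 (um^2)
Step 3: sigma (GPa) = 56799730 / 476928000.0 = 1.19095e-01 GPa
Step 4: Convert to MPa (x1000): sigma = 119.1 MPa


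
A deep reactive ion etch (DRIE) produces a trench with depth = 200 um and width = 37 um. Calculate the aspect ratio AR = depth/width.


Step 1: AR = depth / width
Step 2: AR = 200 / 37
AR = 5.4


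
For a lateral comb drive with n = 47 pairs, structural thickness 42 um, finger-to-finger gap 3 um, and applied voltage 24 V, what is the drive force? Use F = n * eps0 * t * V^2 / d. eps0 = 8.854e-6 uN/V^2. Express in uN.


Step 1: Parameters: n=47, eps0=8.854e-6 uN/V^2, t=42 um, V=24 V, d=3 um
Step 2: V^2 = 576
Step 3: F = 47 * 8.854e-6 * 42 * 576 / 3
F = 3.356 uN


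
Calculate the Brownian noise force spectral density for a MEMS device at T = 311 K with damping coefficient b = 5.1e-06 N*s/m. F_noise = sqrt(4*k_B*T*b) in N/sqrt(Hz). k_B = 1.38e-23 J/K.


Step 1: Compute 4 * k_B * T * b
= 4 * 1.38e-23 * 311 * 5.1e-06
= 8.7553e-26 N^2/Hz
Step 2: F_noise = sqrt(8.7553e-26)
F_noise = 2.96e-13 N/sqrt(Hz)


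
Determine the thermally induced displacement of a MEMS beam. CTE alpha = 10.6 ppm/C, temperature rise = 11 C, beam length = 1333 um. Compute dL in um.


Step 1: Convert CTE: alpha = 10.6 ppm/C = 10.6e-6 /C
Step 2: dL = 10.6e-6 * 11 * 1333
dL = 0.1554 um


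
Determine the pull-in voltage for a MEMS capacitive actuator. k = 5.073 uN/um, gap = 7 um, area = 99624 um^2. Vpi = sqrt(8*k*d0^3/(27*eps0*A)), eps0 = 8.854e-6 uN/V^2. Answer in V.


Step 1: Compute numerator: 8 * k * d0^3 = 8 * 5.073 * 7^3 = 13920.312
Step 2: Compute denominator: 27 * eps0 * A = 27 * 8.854e-6 * 99624 = 23.815914
Step 3: Vpi = sqrt(13920.312 / 23.815914)
Vpi = 24.18 V


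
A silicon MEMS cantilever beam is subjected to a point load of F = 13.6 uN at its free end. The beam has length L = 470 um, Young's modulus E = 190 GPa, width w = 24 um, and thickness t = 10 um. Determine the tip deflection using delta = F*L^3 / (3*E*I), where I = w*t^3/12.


Step 1: Calculate the second moment of area.
I = w * t^3 / 12 = 24 * 10^3 / 12 = 2000.0 um^4
Step 2: Convert E to consistent units (1 GPa = 1000 uN/um^2).
E = 190 GPa = 190000 uN/um^2
Step 3: Calculate tip deflection.
delta = F * L^3 / (3 * E * I)
delta = 13.6 * 470^3 / (3 * 190000 * 2000.0)
delta = 1.2386 um


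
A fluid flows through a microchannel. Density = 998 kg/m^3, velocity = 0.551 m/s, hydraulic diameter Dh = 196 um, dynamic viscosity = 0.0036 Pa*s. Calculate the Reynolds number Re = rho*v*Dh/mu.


Step 1: Convert Dh to meters: Dh = 196e-6 m
Step 2: Re = rho * v * Dh / mu
Re = 998 * 0.551 * 196e-6 / 0.0036
Re = 29.939


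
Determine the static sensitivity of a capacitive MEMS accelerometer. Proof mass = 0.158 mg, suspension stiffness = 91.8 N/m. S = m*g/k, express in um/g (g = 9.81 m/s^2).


Step 1: Convert mass: m = 0.158 mg = 1.58e-07 kg
Step 2: S = m * g / k = 1.58e-07 * 9.81 / 91.8
Step 3: S = 1.69e-08 m/g
Step 4: Convert to um/g: S = 0.017 um/g


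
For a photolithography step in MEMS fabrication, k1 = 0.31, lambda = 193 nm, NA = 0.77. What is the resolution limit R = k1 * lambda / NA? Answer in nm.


Step 1: Identify values: k1 = 0.31, lambda = 193 nm, NA = 0.77
Step 2: R = k1 * lambda / NA
R = 0.31 * 193 / 0.77
R = 77.7 nm


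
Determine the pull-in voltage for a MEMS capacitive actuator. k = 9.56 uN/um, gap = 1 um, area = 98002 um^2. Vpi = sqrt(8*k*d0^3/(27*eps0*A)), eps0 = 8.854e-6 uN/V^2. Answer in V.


Step 1: Compute numerator: 8 * k * d0^3 = 8 * 9.56 * 1^3 = 76.48
Step 2: Compute denominator: 27 * eps0 * A = 27 * 8.854e-6 * 98002 = 23.428162
Step 3: Vpi = sqrt(76.48 / 23.428162)
Vpi = 1.81 V


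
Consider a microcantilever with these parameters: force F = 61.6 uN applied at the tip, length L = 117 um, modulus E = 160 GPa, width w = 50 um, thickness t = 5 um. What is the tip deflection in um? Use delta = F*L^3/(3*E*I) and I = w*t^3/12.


Step 1: Calculate the second moment of area.
I = w * t^3 / 12 = 50 * 5^3 / 12 = 520.8333 um^4
Step 2: Convert E to consistent units (1 GPa = 1000 uN/um^2).
E = 160 GPa = 160000 uN/um^2
Step 3: Calculate tip deflection.
delta = F * L^3 / (3 * E * I)
delta = 61.6 * 117^3 / (3 * 160000 * 520.8333)
delta = 0.3946 um


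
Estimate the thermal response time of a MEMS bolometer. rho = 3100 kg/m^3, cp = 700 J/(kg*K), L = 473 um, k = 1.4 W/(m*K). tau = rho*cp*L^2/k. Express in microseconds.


Step 1: Convert L to m: L = 473e-6 m
Step 2: L^2 = (473e-6)^2 = 2.23729e-07 m^2
Step 3: tau = 3100 * 700 * 2.23729e-07 / 1.4 = 3.4677995e-01 s
Step 4: Convert to microseconds (multiply by 1e6).
tau = 346779.95 us


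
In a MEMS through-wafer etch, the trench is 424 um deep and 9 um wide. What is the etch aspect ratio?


Step 1: AR = depth / width
Step 2: AR = 424 / 9
AR = 47.1


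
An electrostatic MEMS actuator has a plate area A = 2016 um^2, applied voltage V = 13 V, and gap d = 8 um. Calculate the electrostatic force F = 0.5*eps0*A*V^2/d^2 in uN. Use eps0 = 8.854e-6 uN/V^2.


Step 1: Identify parameters.
eps0 = 8.854e-6 uN/V^2, A = 2016 um^2, V = 13 V, d = 8 um
Step 2: Compute V^2 = 13^2 = 169
Step 3: Compute d^2 = 8^2 = 64
Step 4: F = 0.5 * 8.854e-6 * 2016 * 169 / 64
F = 0.024 uN


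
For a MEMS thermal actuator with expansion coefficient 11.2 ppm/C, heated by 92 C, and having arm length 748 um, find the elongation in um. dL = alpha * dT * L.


Step 1: Convert CTE: alpha = 11.2 ppm/C = 11.2e-6 /C
Step 2: dL = 11.2e-6 * 92 * 748
dL = 0.7707 um


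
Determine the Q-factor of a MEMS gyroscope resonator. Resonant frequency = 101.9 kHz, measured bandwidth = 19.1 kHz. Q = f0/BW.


Step 1: Q = f0 / bandwidth
Step 2: Q = 101.9 / 19.1
Q = 5.3


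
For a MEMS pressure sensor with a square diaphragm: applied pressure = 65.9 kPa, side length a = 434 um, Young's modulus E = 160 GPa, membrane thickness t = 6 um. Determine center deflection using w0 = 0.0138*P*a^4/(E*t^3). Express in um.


Step 1: Convert pressure to compatible units (E is in GPa, so P in GPa).
P = 65.9 kPa = 65.9e-6 GPa
Step 2: Compute numerator: 0.0138 * P * a^4.
a^4 = 434^4 = 35477982736
numerator = 0.0138 * 65.9e-6 * 35477982736 = 3.22644e+04
Step 3: Compute denominator: E * t^3 = 160 * 6^3 = 34560
Step 4: w0 = numerator / denominator = 3.22644e+04 / 34560 = 0.9336 um


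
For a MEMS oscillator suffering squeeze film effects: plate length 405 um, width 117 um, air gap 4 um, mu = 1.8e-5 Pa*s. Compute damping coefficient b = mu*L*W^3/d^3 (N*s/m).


Step 1: Convert to SI.
L = 405e-6 m, W = 117e-6 m, d = 4e-6 m
Step 2: W^3 = (117e-6)^3 = 1.60e-12 m^3
Step 3: d^3 = (4e-6)^3 = 6.40e-17 m^3
Step 4: b = 1.8e-5 * 405e-6 * 1.60e-12 / 6.40e-17
b = 1.82e-04 N*s/m


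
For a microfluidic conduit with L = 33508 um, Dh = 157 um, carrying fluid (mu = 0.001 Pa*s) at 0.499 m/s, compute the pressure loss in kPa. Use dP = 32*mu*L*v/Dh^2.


Step 1: Convert to SI: L = 33508e-6 m, Dh = 157e-6 m
Step 2: dP = 32 * 0.001 * 33508e-6 * 0.499 / (157e-6)^2
Step 3: dP = 21707.00 Pa
Step 4: Convert to kPa: dP = 21.71 kPa


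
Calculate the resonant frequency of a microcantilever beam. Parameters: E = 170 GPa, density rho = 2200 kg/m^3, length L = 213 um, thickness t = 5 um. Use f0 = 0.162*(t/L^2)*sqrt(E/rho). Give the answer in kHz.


Step 1: Convert units to SI.
t_SI = 5e-6 m, L_SI = 213e-6 m
Step 2: Calculate sqrt(E/rho).
sqrt(170e9 / 2200) = 8790.49 m/s
Step 3: Compute f0.
f0 = 0.162 * 5e-6 / (213e-6)^2 * 8790.49 = 156941.9 Hz = 156.94 kHz


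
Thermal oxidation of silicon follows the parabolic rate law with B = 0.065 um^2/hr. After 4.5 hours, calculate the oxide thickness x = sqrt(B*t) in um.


Step 1: Compute B*t = 0.065 * 4.5 = 0.2925
Step 2: x = sqrt(0.2925)
x = 0.541 um


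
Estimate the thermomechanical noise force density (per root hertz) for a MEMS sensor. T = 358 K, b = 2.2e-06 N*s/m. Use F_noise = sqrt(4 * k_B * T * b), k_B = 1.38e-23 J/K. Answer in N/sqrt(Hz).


Step 1: Compute 4 * k_B * T * b
= 4 * 1.38e-23 * 358 * 2.2e-06
= 4.3476e-26 N^2/Hz
Step 2: F_noise = sqrt(4.3476e-26)
F_noise = 2.09e-13 N/sqrt(Hz)


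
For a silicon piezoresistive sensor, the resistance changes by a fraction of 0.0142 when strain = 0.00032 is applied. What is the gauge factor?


Step 1: Identify values.
dR/R = 0.0142, strain = 0.00032
Step 2: GF = (dR/R) / strain = 0.0142 / 0.00032
GF = 44.4


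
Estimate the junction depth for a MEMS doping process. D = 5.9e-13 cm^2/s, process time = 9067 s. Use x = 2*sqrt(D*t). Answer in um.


Step 1: Compute D*t = 5.9e-13 * 9067 = 5.34953e-09 cm^2
Step 2: sqrt(D*t) = 7.31405e-05 cm
Step 3: x = 2 * 7.31405e-05 cm = 1.46281e-04 cm
Step 4: Convert to um (1 cm = 1e4 um): x = 1.463 um


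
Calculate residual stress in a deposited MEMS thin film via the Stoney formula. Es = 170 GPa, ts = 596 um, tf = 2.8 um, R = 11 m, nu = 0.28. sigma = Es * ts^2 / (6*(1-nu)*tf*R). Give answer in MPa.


Step 1: Compute numerator: Es * ts^2 = 170 * 596^2 = 60386720 (GPa*um^2)
Step 2: Compute denominator (R in um): 6*(1-nu)*tf*R = 6*0.72*2.8*11e6 = 133056000.0 (um^2)
Step 3: sigma (GPa) = 60386720 / 133056000.0 = 4.53844e-01 GPa
Step 4: Convert to MPa (x1000): sigma = 453.8 MPa


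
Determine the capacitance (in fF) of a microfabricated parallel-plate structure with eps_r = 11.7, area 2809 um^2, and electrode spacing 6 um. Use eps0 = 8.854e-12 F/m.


Step 1: Convert area to m^2: A = 2809e-12 m^2
Step 2: Convert gap to m: d = 6e-6 m
Step 3: C = eps0 * eps_r * A / d
C = 8.854e-12 * 11.7 * 2809e-12 / 6e-6
Step 4: Convert to fF (multiply by 1e15).
C = 48.5 fF


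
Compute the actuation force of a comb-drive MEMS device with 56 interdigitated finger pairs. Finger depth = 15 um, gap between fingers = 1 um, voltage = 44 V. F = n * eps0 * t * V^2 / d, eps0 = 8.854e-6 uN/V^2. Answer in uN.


Step 1: Parameters: n=56, eps0=8.854e-6 uN/V^2, t=15 um, V=44 V, d=1 um
Step 2: V^2 = 1936
Step 3: F = 56 * 8.854e-6 * 15 * 1936 / 1
F = 14.399 uN


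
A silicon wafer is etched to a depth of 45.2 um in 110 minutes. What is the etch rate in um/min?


Step 1: Etch rate = depth / time
Step 2: rate = 45.2 / 110
rate = 0.411 um/min


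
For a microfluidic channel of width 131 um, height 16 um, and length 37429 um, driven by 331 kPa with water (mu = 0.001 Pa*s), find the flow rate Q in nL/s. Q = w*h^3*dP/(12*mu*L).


Step 1: Convert all dimensions to SI (meters).
w = 131e-6 m, h = 16e-6 m, L = 37429e-6 m, dP = 331e3 Pa
Step 2: Q = w * h^3 * dP / (12 * mu * L)
Q = 131e-6 * (16e-6)^3 * 331e3 / (12 * 0.001 * 37429e-6) = 3.954301e-10 m^3/s
Step 3: Convert Q from m^3/s to nL/s (1 m^3 = 1e12 nL, so multiply by 1e12).
Q = 395.43 nL/s


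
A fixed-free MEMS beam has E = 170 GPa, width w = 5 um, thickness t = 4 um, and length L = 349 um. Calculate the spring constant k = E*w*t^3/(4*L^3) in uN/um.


Step 1: Convert E to consistent units (1 GPa = 1000 uN/um^2).
E = 170 GPa = 170000 uN/um^2
Step 2: Compute t^3 = 4^3 = 64
Step 3: Compute L^3 = 349^3 = 42508549
Step 4: k = 170000 * 5 * 64 / (4 * 42508549)
k = 0.3199 uN/um


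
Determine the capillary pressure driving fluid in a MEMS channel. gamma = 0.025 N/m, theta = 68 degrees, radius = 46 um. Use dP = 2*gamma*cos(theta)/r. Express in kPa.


Step 1: cos(68 deg) = 0.3746
Step 2: Convert r to m: r = 46e-6 m
Step 3: dP = 2 * 0.025 * 0.3746 / 46e-6 = 407.2 Pa
Step 4: Convert Pa to kPa (divide by 1000).
dP = 0.41 kPa


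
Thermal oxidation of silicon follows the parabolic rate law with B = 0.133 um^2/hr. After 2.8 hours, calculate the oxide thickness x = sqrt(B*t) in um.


Step 1: Compute B*t = 0.133 * 2.8 = 0.3724
Step 2: x = sqrt(0.3724)
x = 0.61 um


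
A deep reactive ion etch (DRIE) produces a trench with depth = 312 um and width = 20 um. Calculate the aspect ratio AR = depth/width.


Step 1: AR = depth / width
Step 2: AR = 312 / 20
AR = 15.6


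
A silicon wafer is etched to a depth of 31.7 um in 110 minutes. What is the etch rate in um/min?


Step 1: Etch rate = depth / time
Step 2: rate = 31.7 / 110
rate = 0.288 um/min


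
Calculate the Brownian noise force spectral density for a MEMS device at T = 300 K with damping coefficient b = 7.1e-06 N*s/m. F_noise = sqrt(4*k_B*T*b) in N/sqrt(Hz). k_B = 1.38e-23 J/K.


Step 1: Compute 4 * k_B * T * b
= 4 * 1.38e-23 * 300 * 7.1e-06
= 1.1758e-25 N^2/Hz
Step 2: F_noise = sqrt(1.1758e-25)
F_noise = 3.43e-13 N/sqrt(Hz)


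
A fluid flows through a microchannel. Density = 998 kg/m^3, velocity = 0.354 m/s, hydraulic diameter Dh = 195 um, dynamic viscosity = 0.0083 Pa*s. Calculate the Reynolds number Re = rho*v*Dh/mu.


Step 1: Convert Dh to meters: Dh = 195e-6 m
Step 2: Re = rho * v * Dh / mu
Re = 998 * 0.354 * 195e-6 / 0.0083
Re = 8.3


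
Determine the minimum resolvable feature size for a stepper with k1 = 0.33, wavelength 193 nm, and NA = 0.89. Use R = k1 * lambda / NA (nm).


Step 1: Identify values: k1 = 0.33, lambda = 193 nm, NA = 0.89
Step 2: R = k1 * lambda / NA
R = 0.33 * 193 / 0.89
R = 71.6 nm


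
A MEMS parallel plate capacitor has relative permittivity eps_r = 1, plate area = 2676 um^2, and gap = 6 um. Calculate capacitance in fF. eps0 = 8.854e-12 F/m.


Step 1: Convert area to m^2: A = 2676e-12 m^2
Step 2: Convert gap to m: d = 6e-6 m
Step 3: C = eps0 * eps_r * A / d
C = 8.854e-12 * 1 * 2676e-12 / 6e-6
Step 4: Convert to fF (multiply by 1e15).
C = 3.95 fF


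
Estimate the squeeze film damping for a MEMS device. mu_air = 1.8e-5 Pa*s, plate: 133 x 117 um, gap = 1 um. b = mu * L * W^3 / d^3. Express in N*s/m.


Step 1: Convert to SI.
L = 133e-6 m, W = 117e-6 m, d = 1e-6 m
Step 2: W^3 = (117e-6)^3 = 1.60e-12 m^3
Step 3: d^3 = (1e-6)^3 = 1.00e-18 m^3
Step 4: b = 1.8e-5 * 133e-6 * 1.60e-12 / 1.00e-18
b = 3.83e-03 N*s/m


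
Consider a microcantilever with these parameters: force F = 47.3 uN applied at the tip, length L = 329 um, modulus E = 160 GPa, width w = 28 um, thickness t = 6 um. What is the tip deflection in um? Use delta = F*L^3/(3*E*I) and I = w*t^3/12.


Step 1: Calculate the second moment of area.
I = w * t^3 / 12 = 28 * 6^3 / 12 = 504.0 um^4
Step 2: Convert E to consistent units (1 GPa = 1000 uN/um^2).
E = 160 GPa = 160000 uN/um^2
Step 3: Calculate tip deflection.
delta = F * L^3 / (3 * E * I)
delta = 47.3 * 329^3 / (3 * 160000 * 504.0)
delta = 6.9627 um


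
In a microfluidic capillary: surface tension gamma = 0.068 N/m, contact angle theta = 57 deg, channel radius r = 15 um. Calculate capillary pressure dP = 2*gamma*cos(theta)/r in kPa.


Step 1: cos(57 deg) = 0.5446
Step 2: Convert r to m: r = 15e-6 m
Step 3: dP = 2 * 0.068 * 0.5446 / 15e-6 = 4937.7 Pa
Step 4: Convert Pa to kPa (divide by 1000).
dP = 4.94 kPa


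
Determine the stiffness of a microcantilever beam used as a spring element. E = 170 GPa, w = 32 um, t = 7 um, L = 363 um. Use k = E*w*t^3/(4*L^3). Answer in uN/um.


Step 1: Convert E to consistent units (1 GPa = 1000 uN/um^2).
E = 170 GPa = 170000 uN/um^2
Step 2: Compute t^3 = 7^3 = 343
Step 3: Compute L^3 = 363^3 = 47832147
Step 4: k = 170000 * 32 * 343 / (4 * 47832147)
k = 9.7524 uN/um


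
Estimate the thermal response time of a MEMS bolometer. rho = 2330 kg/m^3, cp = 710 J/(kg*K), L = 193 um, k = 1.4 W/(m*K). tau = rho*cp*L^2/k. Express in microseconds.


Step 1: Convert L to m: L = 193e-6 m
Step 2: L^2 = (193e-6)^2 = 3.7249e-08 m^2
Step 3: tau = 2330 * 710 * 3.7249e-08 / 1.4 = 4.401501479e-02 s
Step 4: Convert to microseconds (multiply by 1e6).
tau = 44015.015 us


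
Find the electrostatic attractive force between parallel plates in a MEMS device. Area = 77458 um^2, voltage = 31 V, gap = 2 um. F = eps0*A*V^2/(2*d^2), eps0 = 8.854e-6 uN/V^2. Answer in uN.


Step 1: Identify parameters.
eps0 = 8.854e-6 uN/V^2, A = 77458 um^2, V = 31 V, d = 2 um
Step 2: Compute V^2 = 31^2 = 961
Step 3: Compute d^2 = 2^2 = 4
Step 4: F = 0.5 * 8.854e-6 * 77458 * 961 / 4
F = 82.383 uN


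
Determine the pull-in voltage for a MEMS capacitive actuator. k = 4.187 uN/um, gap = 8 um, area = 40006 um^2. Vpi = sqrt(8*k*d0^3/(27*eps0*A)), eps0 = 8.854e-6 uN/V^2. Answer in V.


Step 1: Compute numerator: 8 * k * d0^3 = 8 * 4.187 * 8^3 = 17149.952
Step 2: Compute denominator: 27 * eps0 * A = 27 * 8.854e-6 * 40006 = 9.563754
Step 3: Vpi = sqrt(17149.952 / 9.563754)
Vpi = 42.35 V


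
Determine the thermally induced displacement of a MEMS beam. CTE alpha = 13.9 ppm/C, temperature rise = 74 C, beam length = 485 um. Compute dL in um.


Step 1: Convert CTE: alpha = 13.9 ppm/C = 13.9e-6 /C
Step 2: dL = 13.9e-6 * 74 * 485
dL = 0.4989 um


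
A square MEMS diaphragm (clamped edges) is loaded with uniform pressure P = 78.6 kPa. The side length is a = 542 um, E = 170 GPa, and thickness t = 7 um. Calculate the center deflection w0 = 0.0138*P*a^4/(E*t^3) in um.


Step 1: Convert pressure to compatible units (E is in GPa, so P in GPa).
P = 78.6 kPa = 78.6e-6 GPa
Step 2: Compute numerator: 0.0138 * P * a^4.
a^4 = 542^4 = 86297287696
numerator = 0.0138 * 78.6e-6 * 86297287696 = 9.360494e+04
Step 3: Compute denominator: E * t^3 = 170 * 7^3 = 58310
Step 4: w0 = numerator / denominator = 9.360494e+04 / 58310 = 1.6053 um


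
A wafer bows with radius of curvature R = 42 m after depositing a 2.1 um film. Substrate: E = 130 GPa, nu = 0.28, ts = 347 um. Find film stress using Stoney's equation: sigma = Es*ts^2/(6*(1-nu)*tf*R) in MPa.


Step 1: Compute numerator: Es * ts^2 = 130 * 347^2 = 15653170 (GPa*um^2)
Step 2: Compute denominator (R in um): 6*(1-nu)*tf*R = 6*0.72*2.1*42e6 = 381024000.0 (um^2)
Step 3: sigma (GPa) = 15653170 / 381024000.0 = 4.1082e-02 GPa
Step 4: Convert to MPa (x1000): sigma = 41.1 MPa


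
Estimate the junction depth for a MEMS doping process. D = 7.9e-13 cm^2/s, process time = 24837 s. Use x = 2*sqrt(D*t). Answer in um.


Step 1: Compute D*t = 7.9e-13 * 24837 = 1.962123e-08 cm^2
Step 2: sqrt(D*t) = 1.40076e-04 cm
Step 3: x = 2 * 1.40076e-04 cm = 2.80152e-04 cm
Step 4: Convert to um (1 cm = 1e4 um): x = 2.802 um


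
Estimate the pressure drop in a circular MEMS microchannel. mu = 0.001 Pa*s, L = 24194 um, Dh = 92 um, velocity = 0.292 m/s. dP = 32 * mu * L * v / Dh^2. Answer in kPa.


Step 1: Convert to SI: L = 24194e-6 m, Dh = 92e-6 m
Step 2: dP = 32 * 0.001 * 24194e-6 * 0.292 / (92e-6)^2
Step 3: dP = 26709.44 Pa
Step 4: Convert to kPa: dP = 26.71 kPa


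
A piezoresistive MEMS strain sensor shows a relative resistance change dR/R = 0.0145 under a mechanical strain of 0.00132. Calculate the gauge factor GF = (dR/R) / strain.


Step 1: Identify values.
dR/R = 0.0145, strain = 0.00132
Step 2: GF = (dR/R) / strain = 0.0145 / 0.00132
GF = 11.0


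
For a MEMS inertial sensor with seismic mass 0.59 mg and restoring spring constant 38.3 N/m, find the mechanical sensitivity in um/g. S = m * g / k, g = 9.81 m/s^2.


Step 1: Convert mass: m = 0.59 mg = 5.90e-07 kg
Step 2: S = m * g / k = 5.90e-07 * 9.81 / 38.3
Step 3: S = 1.51e-07 m/g
Step 4: Convert to um/g: S = 0.151 um/g


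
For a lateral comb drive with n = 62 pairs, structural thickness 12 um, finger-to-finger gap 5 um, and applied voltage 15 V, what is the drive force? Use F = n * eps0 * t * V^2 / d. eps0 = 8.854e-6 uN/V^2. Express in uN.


Step 1: Parameters: n=62, eps0=8.854e-6 uN/V^2, t=12 um, V=15 V, d=5 um
Step 2: V^2 = 225
Step 3: F = 62 * 8.854e-6 * 12 * 225 / 5
F = 0.296 uN


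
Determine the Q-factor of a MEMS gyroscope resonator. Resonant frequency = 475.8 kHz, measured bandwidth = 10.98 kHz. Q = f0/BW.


Step 1: Q = f0 / bandwidth
Step 2: Q = 475.8 / 10.98
Q = 43.3


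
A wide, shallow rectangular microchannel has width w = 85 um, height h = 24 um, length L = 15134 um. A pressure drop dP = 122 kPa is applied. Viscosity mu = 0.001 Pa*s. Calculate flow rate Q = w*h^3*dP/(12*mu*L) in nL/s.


Step 1: Convert all dimensions to SI (meters).
w = 85e-6 m, h = 24e-6 m, L = 15134e-6 m, dP = 122e3 Pa
Step 2: Q = w * h^3 * dP / (12 * mu * L)
Q = 85e-6 * (24e-6)^3 * 122e3 / (12 * 0.001 * 15134e-6) = 7.8936435e-10 m^3/s
Step 3: Convert Q from m^3/s to nL/s (1 m^3 = 1e12 nL, so multiply by 1e12).
Q = 789.364 nL/s


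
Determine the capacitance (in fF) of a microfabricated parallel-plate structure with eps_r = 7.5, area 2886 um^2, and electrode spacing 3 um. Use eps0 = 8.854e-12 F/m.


Step 1: Convert area to m^2: A = 2886e-12 m^2
Step 2: Convert gap to m: d = 3e-6 m
Step 3: C = eps0 * eps_r * A / d
C = 8.854e-12 * 7.5 * 2886e-12 / 3e-6
Step 4: Convert to fF (multiply by 1e15).
C = 63.88 fF


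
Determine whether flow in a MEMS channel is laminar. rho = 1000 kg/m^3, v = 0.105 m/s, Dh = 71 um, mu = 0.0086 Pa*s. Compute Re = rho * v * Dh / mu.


Step 1: Convert Dh to meters: Dh = 71e-6 m
Step 2: Re = rho * v * Dh / mu
Re = 1000 * 0.105 * 71e-6 / 0.0086
Re = 0.867
Since Re = 0.867 is below ~2300, the flow is laminar.


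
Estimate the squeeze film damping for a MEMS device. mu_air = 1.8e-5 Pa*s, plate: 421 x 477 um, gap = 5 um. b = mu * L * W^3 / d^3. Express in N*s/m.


Step 1: Convert to SI.
L = 421e-6 m, W = 477e-6 m, d = 5e-6 m
Step 2: W^3 = (477e-6)^3 = 1.09e-10 m^3
Step 3: d^3 = (5e-6)^3 = 1.25e-16 m^3
Step 4: b = 1.8e-5 * 421e-6 * 1.09e-10 / 1.25e-16
b = 6.58e-03 N*s/m


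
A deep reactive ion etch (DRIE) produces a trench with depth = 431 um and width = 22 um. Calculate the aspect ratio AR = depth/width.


Step 1: AR = depth / width
Step 2: AR = 431 / 22
AR = 19.6


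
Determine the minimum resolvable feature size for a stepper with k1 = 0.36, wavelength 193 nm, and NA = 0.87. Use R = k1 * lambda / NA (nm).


Step 1: Identify values: k1 = 0.36, lambda = 193 nm, NA = 0.87
Step 2: R = k1 * lambda / NA
R = 0.36 * 193 / 0.87
R = 79.9 nm


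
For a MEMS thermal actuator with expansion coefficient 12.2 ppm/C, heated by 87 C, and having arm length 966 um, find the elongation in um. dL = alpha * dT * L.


Step 1: Convert CTE: alpha = 12.2 ppm/C = 12.2e-6 /C
Step 2: dL = 12.2e-6 * 87 * 966
dL = 1.0253 um


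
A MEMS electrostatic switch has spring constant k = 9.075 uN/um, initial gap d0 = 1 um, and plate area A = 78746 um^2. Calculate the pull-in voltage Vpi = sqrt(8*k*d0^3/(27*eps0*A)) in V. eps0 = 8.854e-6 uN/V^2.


Step 1: Compute numerator: 8 * k * d0^3 = 8 * 9.075 * 1^3 = 72.6
Step 2: Compute denominator: 27 * eps0 * A = 27 * 8.854e-6 * 78746 = 18.824861
Step 3: Vpi = sqrt(72.6 / 18.824861)
Vpi = 1.96 V


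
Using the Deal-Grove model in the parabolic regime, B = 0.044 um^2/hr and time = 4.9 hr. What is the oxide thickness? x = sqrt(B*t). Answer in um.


Step 1: Compute B*t = 0.044 * 4.9 = 0.2156
Step 2: x = sqrt(0.2156)
x = 0.464 um


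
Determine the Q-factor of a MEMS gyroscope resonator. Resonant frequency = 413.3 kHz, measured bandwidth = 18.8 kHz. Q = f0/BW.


Step 1: Q = f0 / bandwidth
Step 2: Q = 413.3 / 18.8
Q = 22.0


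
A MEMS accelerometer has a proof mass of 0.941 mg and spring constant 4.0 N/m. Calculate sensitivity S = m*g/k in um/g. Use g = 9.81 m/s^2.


Step 1: Convert mass: m = 0.941 mg = 9.41e-07 kg
Step 2: S = m * g / k = 9.41e-07 * 9.81 / 4.0
Step 3: S = 2.31e-06 m/g
Step 4: Convert to um/g: S = 2.308 um/g


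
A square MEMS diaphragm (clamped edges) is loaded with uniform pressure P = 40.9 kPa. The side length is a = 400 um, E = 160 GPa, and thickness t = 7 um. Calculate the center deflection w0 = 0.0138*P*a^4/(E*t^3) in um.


Step 1: Convert pressure to compatible units (E is in GPa, so P in GPa).
P = 40.9 kPa = 40.9e-6 GPa
Step 2: Compute numerator: 0.0138 * P * a^4.
a^4 = 400^4 = 25600000000
numerator = 0.0138 * 40.9e-6 * 25600000000 = 1.44492e+04
Step 3: Compute denominator: E * t^3 = 160 * 7^3 = 54880
Step 4: w0 = numerator / denominator = 1.44492e+04 / 54880 = 0.2633 um


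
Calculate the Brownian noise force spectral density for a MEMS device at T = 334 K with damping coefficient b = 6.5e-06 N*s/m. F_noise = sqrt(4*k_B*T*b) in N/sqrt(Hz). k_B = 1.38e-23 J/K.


Step 1: Compute 4 * k_B * T * b
= 4 * 1.38e-23 * 334 * 6.5e-06
= 1.1984e-25 N^2/Hz
Step 2: F_noise = sqrt(1.1984e-25)
F_noise = 3.46e-13 N/sqrt(Hz)


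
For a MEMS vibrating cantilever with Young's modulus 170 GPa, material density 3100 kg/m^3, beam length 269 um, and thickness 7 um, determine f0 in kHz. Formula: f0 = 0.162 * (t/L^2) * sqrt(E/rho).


Step 1: Convert units to SI.
t_SI = 7e-6 m, L_SI = 269e-6 m
Step 2: Calculate sqrt(E/rho).
sqrt(170e9 / 3100) = 7405.32 m/s
Step 3: Compute f0.
f0 = 0.162 * 7e-6 / (269e-6)^2 * 7405.32 = 116051.9 Hz = 116.05 kHz


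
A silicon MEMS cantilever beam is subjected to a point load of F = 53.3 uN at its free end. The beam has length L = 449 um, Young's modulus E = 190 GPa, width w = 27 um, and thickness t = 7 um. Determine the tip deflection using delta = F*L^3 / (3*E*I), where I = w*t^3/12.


Step 1: Calculate the second moment of area.
I = w * t^3 / 12 = 27 * 7^3 / 12 = 771.75 um^4
Step 2: Convert E to consistent units (1 GPa = 1000 uN/um^2).
E = 190 GPa = 190000 uN/um^2
Step 3: Calculate tip deflection.
delta = F * L^3 / (3 * E * I)
delta = 53.3 * 449^3 / (3 * 190000 * 771.75)
delta = 10.9677 um


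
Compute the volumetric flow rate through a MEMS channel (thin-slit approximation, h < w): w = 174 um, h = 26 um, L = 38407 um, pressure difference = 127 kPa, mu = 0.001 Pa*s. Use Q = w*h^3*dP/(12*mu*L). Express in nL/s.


Step 1: Convert all dimensions to SI (meters).
w = 174e-6 m, h = 26e-6 m, L = 38407e-6 m, dP = 127e3 Pa
Step 2: Q = w * h^3 * dP / (12 * mu * L)
Q = 174e-6 * (26e-6)^3 * 127e3 / (12 * 0.001 * 38407e-6) = 8.4271628e-10 m^3/s
Step 3: Convert Q from m^3/s to nL/s (1 m^3 = 1e12 nL, so multiply by 1e12).
Q = 842.716 nL/s


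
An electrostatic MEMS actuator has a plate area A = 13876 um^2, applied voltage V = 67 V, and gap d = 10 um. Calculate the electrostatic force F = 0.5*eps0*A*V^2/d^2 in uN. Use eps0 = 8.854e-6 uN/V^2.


Step 1: Identify parameters.
eps0 = 8.854e-6 uN/V^2, A = 13876 um^2, V = 67 V, d = 10 um
Step 2: Compute V^2 = 67^2 = 4489
Step 3: Compute d^2 = 10^2 = 100
Step 4: F = 0.5 * 8.854e-6 * 13876 * 4489 / 100
F = 2.758 uN


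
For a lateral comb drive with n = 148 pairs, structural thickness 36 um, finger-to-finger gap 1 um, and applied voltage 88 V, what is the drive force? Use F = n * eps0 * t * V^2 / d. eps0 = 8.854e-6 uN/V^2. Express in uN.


Step 1: Parameters: n=148, eps0=8.854e-6 uN/V^2, t=36 um, V=88 V, d=1 um
Step 2: V^2 = 7744
Step 3: F = 148 * 8.854e-6 * 36 * 7744 / 1
F = 365.316 uN


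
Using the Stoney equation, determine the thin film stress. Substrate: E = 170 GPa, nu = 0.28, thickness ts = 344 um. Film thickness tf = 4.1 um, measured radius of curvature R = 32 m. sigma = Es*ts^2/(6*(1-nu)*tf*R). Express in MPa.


Step 1: Compute numerator: Es * ts^2 = 170 * 344^2 = 20117120 (GPa*um^2)
Step 2: Compute denominator (R in um): 6*(1-nu)*tf*R = 6*0.72*4.1*32e6 = 566784000.0 (um^2)
Step 3: sigma (GPa) = 20117120 / 566784000.0 = 3.5493e-02 GPa
Step 4: Convert to MPa (x1000): sigma = 35.5 MPa


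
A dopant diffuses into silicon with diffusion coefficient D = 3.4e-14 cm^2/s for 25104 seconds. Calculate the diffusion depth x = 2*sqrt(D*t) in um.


Step 1: Compute D*t = 3.4e-14 * 25104 = 8.53536e-10 cm^2
Step 2: sqrt(D*t) = 2.9215e-05 cm
Step 3: x = 2 * 2.9215e-05 cm = 5.843e-05 cm
Step 4: Convert to um (1 cm = 1e4 um): x = 0.584 um


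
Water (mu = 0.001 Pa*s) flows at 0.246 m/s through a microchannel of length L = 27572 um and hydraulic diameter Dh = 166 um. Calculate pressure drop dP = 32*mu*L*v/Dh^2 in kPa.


Step 1: Convert to SI: L = 27572e-6 m, Dh = 166e-6 m
Step 2: dP = 32 * 0.001 * 27572e-6 * 0.246 / (166e-6)^2
Step 3: dP = 7876.57 Pa
Step 4: Convert to kPa: dP = 7.88 kPa


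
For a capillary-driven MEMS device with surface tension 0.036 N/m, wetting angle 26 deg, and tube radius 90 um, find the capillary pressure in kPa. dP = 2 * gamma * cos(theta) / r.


Step 1: cos(26 deg) = 0.8988
Step 2: Convert r to m: r = 90e-6 m
Step 3: dP = 2 * 0.036 * 0.8988 / 90e-6 = 719.0 Pa
Step 4: Convert Pa to kPa (divide by 1000).
dP = 0.72 kPa


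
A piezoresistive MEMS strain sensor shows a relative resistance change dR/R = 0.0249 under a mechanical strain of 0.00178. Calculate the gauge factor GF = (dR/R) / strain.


Step 1: Identify values.
dR/R = 0.0249, strain = 0.00178
Step 2: GF = (dR/R) / strain = 0.0249 / 0.00178
GF = 14.0


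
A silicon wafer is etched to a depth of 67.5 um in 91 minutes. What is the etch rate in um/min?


Step 1: Etch rate = depth / time
Step 2: rate = 67.5 / 91
rate = 0.742 um/min


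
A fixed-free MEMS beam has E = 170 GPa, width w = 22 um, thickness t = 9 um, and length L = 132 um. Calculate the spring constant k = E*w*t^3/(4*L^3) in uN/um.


Step 1: Convert E to consistent units (1 GPa = 1000 uN/um^2).
E = 170 GPa = 170000 uN/um^2
Step 2: Compute t^3 = 9^3 = 729
Step 3: Compute L^3 = 132^3 = 2299968
Step 4: k = 170000 * 22 * 729 / (4 * 2299968)
k = 296.3585 uN/um


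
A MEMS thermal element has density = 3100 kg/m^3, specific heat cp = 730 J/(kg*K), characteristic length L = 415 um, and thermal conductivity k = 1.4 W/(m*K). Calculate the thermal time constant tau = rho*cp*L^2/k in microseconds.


Step 1: Convert L to m: L = 415e-6 m
Step 2: L^2 = (415e-6)^2 = 1.72225e-07 m^2
Step 3: tau = 3100 * 730 * 1.72225e-07 / 1.4 = 2.7838941071e-01 s
Step 4: Convert to microseconds (multiply by 1e6).
tau = 278389.411 us


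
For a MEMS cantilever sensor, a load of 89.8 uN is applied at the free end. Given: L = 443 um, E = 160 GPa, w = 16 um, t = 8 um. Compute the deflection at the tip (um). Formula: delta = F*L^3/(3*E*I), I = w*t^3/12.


Step 1: Calculate the second moment of area.
I = w * t^3 / 12 = 16 * 8^3 / 12 = 682.6667 um^4
Step 2: Convert E to consistent units (1 GPa = 1000 uN/um^2).
E = 160 GPa = 160000 uN/um^2
Step 3: Calculate tip deflection.
delta = F * L^3 / (3 * E * I)
delta = 89.8 * 443^3 / (3 * 160000 * 682.6667)
delta = 23.8253 um


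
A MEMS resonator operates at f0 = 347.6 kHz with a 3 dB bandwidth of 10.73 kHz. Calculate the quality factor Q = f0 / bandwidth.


Step 1: Q = f0 / bandwidth
Step 2: Q = 347.6 / 10.73
Q = 32.4


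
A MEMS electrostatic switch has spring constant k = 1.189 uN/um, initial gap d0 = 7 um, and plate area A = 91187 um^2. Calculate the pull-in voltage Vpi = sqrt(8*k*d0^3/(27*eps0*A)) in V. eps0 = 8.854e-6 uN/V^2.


Step 1: Compute numerator: 8 * k * d0^3 = 8 * 1.189 * 7^3 = 3262.616
Step 2: Compute denominator: 27 * eps0 * A = 27 * 8.854e-6 * 91187 = 21.798982
Step 3: Vpi = sqrt(3262.616 / 21.798982)
Vpi = 12.23 V


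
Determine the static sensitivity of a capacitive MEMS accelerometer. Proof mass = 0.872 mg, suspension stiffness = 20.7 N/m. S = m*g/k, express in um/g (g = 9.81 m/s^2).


Step 1: Convert mass: m = 0.872 mg = 8.72e-07 kg
Step 2: S = m * g / k = 8.72e-07 * 9.81 / 20.7
Step 3: S = 4.13e-07 m/g
Step 4: Convert to um/g: S = 0.413 um/g


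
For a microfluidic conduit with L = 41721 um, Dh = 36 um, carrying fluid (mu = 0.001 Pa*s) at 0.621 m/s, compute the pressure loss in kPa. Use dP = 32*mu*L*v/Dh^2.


Step 1: Convert to SI: L = 41721e-6 m, Dh = 36e-6 m
Step 2: dP = 32 * 0.001 * 41721e-6 * 0.621 / (36e-6)^2
Step 3: dP = 639722.00 Pa
Step 4: Convert to kPa: dP = 639.72 kPa


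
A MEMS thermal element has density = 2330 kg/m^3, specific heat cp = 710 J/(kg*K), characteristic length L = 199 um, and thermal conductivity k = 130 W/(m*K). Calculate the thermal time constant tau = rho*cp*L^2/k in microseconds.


Step 1: Convert L to m: L = 199e-6 m
Step 2: L^2 = (199e-6)^2 = 3.9601e-08 m^2
Step 3: tau = 2330 * 710 * 3.9601e-08 / 130 = 5.0393796e-04 s
Step 4: Convert to microseconds (multiply by 1e6).
tau = 503.938 us


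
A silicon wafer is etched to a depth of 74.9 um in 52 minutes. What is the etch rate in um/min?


Step 1: Etch rate = depth / time
Step 2: rate = 74.9 / 52
rate = 1.44 um/min


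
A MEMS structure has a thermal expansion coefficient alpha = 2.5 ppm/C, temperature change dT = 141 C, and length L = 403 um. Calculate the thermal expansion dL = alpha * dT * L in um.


Step 1: Convert CTE: alpha = 2.5 ppm/C = 2.5e-6 /C
Step 2: dL = 2.5e-6 * 141 * 403
dL = 0.1421 um


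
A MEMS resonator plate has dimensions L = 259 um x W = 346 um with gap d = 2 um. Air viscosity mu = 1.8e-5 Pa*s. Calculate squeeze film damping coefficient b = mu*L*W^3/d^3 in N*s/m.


Step 1: Convert to SI.
L = 259e-6 m, W = 346e-6 m, d = 2e-6 m
Step 2: W^3 = (346e-6)^3 = 4.14e-11 m^3
Step 3: d^3 = (2e-6)^3 = 8.00e-18 m^3
Step 4: b = 1.8e-5 * 259e-6 * 4.14e-11 / 8.00e-18
b = 2.41e-02 N*s/m
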